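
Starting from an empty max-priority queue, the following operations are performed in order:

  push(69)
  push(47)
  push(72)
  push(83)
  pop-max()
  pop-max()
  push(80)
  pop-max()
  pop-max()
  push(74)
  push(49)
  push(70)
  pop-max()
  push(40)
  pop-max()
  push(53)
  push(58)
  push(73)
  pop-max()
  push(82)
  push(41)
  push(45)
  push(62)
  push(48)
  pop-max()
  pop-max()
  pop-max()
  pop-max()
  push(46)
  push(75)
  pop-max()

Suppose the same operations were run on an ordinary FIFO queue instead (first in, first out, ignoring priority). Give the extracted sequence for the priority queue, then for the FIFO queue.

priority queue: 83 → 72 → 80 → 69 → 74 → 70 → 73 → 82 → 62 → 58 → 53 → 75; FIFO queue: [69, 47, 72, 83, 80, 74, 49, 70, 40, 53, 58, 73]

insert 69 → {69}
insert 47 → {69, 47}
insert 72 → {72, 69, 47}
insert 83 → {83, 72, 69, 47}
pop-max → 83; now {72, 69, 47}
pop-max → 72; now {69, 47}
insert 80 → {80, 69, 47}
pop-max → 80; now {69, 47}
pop-max → 69; now {47}
insert 74 → {74, 47}
insert 49 → {74, 49, 47}
insert 70 → {74, 70, 49, 47}
pop-max → 74; now {70, 49, 47}
insert 40 → {70, 49, 47, 40}
pop-max → 70; now {49, 47, 40}
insert 53 → {53, 49, 47, 40}
insert 58 → {58, 53, 49, 47, 40}
insert 73 → {73, 58, 53, 49, 47, 40}
pop-max → 73; now {58, 53, 49, 47, 40}
insert 82 → {82, 58, 53, 49, 47, 40}
insert 41 → {82, 58, 53, 49, 47, 41, 40}
insert 45 → {82, 58, 53, 49, 47, 45, 41, 40}
insert 62 → {82, 62, 58, 53, 49, 47, 45, 41, 40}
insert 48 → {82, 62, 58, 53, 49, 48, 47, 45, 41, 40}
pop-max → 82; now {62, 58, 53, 49, 48, 47, 45, 41, 40}
pop-max → 62; now {58, 53, 49, 48, 47, 45, 41, 40}
pop-max → 58; now {53, 49, 48, 47, 45, 41, 40}
pop-max → 53; now {49, 48, 47, 45, 41, 40}
insert 46 → {49, 48, 47, 46, 45, 41, 40}
insert 75 → {75, 49, 48, 47, 46, 45, 41, 40}
pop-max → 75; now {49, 48, 47, 46, 45, 41, 40}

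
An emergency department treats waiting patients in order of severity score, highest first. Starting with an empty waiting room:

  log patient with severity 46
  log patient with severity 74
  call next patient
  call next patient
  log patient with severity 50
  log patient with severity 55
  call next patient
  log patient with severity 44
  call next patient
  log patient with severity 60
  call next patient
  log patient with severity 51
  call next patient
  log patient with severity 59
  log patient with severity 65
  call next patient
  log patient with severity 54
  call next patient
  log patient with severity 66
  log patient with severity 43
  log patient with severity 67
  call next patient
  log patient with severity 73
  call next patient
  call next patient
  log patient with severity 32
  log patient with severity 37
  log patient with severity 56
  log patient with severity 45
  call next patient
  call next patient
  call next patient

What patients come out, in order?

[74, 46, 55, 50, 60, 51, 65, 59, 67, 73, 66, 56, 54, 45]

insert 46 → {46}
insert 74 → {74, 46}
call next patient → 74; now {46}
call next patient → 46; now {}
insert 50 → {50}
insert 55 → {55, 50}
call next patient → 55; now {50}
insert 44 → {50, 44}
call next patient → 50; now {44}
insert 60 → {60, 44}
call next patient → 60; now {44}
insert 51 → {51, 44}
call next patient → 51; now {44}
insert 59 → {59, 44}
insert 65 → {65, 59, 44}
call next patient → 65; now {59, 44}
insert 54 → {59, 54, 44}
call next patient → 59; now {54, 44}
insert 66 → {66, 54, 44}
insert 43 → {66, 54, 44, 43}
insert 67 → {67, 66, 54, 44, 43}
call next patient → 67; now {66, 54, 44, 43}
insert 73 → {73, 66, 54, 44, 43}
call next patient → 73; now {66, 54, 44, 43}
call next patient → 66; now {54, 44, 43}
insert 32 → {54, 44, 43, 32}
insert 37 → {54, 44, 43, 37, 32}
insert 56 → {56, 54, 44, 43, 37, 32}
insert 45 → {56, 54, 45, 44, 43, 37, 32}
call next patient → 56; now {54, 45, 44, 43, 37, 32}
call next patient → 54; now {45, 44, 43, 37, 32}
call next patient → 45; now {44, 43, 37, 32}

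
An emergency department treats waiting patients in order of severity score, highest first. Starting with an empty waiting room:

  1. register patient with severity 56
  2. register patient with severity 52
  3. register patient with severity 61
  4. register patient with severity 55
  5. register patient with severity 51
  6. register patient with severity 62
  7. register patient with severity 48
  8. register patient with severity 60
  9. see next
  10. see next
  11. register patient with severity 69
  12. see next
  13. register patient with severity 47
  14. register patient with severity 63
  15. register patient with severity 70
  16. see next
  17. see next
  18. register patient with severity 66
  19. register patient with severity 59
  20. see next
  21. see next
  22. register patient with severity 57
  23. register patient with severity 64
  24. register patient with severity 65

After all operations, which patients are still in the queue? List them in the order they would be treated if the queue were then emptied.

65, 64, 59, 57, 56, 55, 52, 51, 48, 47

insert 56 → {56}
insert 52 → {56, 52}
insert 61 → {61, 56, 52}
insert 55 → {61, 56, 55, 52}
insert 51 → {61, 56, 55, 52, 51}
insert 62 → {62, 61, 56, 55, 52, 51}
insert 48 → {62, 61, 56, 55, 52, 51, 48}
insert 60 → {62, 61, 60, 56, 55, 52, 51, 48}
see next → 62; now {61, 60, 56, 55, 52, 51, 48}
see next → 61; now {60, 56, 55, 52, 51, 48}
insert 69 → {69, 60, 56, 55, 52, 51, 48}
see next → 69; now {60, 56, 55, 52, 51, 48}
insert 47 → {60, 56, 55, 52, 51, 48, 47}
insert 63 → {63, 60, 56, 55, 52, 51, 48, 47}
insert 70 → {70, 63, 60, 56, 55, 52, 51, 48, 47}
see next → 70; now {63, 60, 56, 55, 52, 51, 48, 47}
see next → 63; now {60, 56, 55, 52, 51, 48, 47}
insert 66 → {66, 60, 56, 55, 52, 51, 48, 47}
insert 59 → {66, 60, 59, 56, 55, 52, 51, 48, 47}
see next → 66; now {60, 59, 56, 55, 52, 51, 48, 47}
see next → 60; now {59, 56, 55, 52, 51, 48, 47}
insert 57 → {59, 57, 56, 55, 52, 51, 48, 47}
insert 64 → {64, 59, 57, 56, 55, 52, 51, 48, 47}
insert 65 → {65, 64, 59, 57, 56, 55, 52, 51, 48, 47}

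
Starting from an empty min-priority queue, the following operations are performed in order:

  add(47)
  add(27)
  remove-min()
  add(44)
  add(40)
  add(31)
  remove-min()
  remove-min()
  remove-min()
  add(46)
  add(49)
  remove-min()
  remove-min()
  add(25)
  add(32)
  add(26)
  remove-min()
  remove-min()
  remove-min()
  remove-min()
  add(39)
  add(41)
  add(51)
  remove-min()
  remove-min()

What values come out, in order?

insert 47 → {47}
insert 27 → {27, 47}
remove-min → 27; now {47}
insert 44 → {44, 47}
insert 40 → {40, 44, 47}
insert 31 → {31, 40, 44, 47}
remove-min → 31; now {40, 44, 47}
remove-min → 40; now {44, 47}
remove-min → 44; now {47}
insert 46 → {46, 47}
insert 49 → {46, 47, 49}
remove-min → 46; now {47, 49}
remove-min → 47; now {49}
insert 25 → {25, 49}
insert 32 → {25, 32, 49}
insert 26 → {25, 26, 32, 49}
remove-min → 25; now {26, 32, 49}
remove-min → 26; now {32, 49}
remove-min → 32; now {49}
remove-min → 49; now {}
insert 39 → {39}
insert 41 → {39, 41}
insert 51 → {39, 41, 51}
remove-min → 39; now {41, 51}
remove-min → 41; now {51}

[27, 31, 40, 44, 46, 47, 25, 26, 32, 49, 39, 41]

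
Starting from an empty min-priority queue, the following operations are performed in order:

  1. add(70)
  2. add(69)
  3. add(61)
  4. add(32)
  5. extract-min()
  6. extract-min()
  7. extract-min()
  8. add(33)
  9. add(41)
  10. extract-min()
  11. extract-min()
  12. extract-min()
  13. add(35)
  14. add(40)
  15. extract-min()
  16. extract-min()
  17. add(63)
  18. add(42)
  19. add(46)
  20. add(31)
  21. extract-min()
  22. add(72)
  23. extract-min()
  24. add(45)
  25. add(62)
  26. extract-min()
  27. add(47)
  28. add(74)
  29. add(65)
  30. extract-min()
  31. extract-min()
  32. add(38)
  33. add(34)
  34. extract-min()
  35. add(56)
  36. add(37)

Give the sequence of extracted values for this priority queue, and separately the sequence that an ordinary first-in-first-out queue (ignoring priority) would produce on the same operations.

insert 70 → {70}
insert 69 → {69, 70}
insert 61 → {61, 69, 70}
insert 32 → {32, 61, 69, 70}
extract-min → 32; now {61, 69, 70}
extract-min → 61; now {69, 70}
extract-min → 69; now {70}
insert 33 → {33, 70}
insert 41 → {33, 41, 70}
extract-min → 33; now {41, 70}
extract-min → 41; now {70}
extract-min → 70; now {}
insert 35 → {35}
insert 40 → {35, 40}
extract-min → 35; now {40}
extract-min → 40; now {}
insert 63 → {63}
insert 42 → {42, 63}
insert 46 → {42, 46, 63}
insert 31 → {31, 42, 46, 63}
extract-min → 31; now {42, 46, 63}
insert 72 → {42, 46, 63, 72}
extract-min → 42; now {46, 63, 72}
insert 45 → {45, 46, 63, 72}
insert 62 → {45, 46, 62, 63, 72}
extract-min → 45; now {46, 62, 63, 72}
insert 47 → {46, 47, 62, 63, 72}
insert 74 → {46, 47, 62, 63, 72, 74}
insert 65 → {46, 47, 62, 63, 65, 72, 74}
extract-min → 46; now {47, 62, 63, 65, 72, 74}
extract-min → 47; now {62, 63, 65, 72, 74}
insert 38 → {38, 62, 63, 65, 72, 74}
insert 34 → {34, 38, 62, 63, 65, 72, 74}
extract-min → 34; now {38, 62, 63, 65, 72, 74}
insert 56 → {38, 56, 62, 63, 65, 72, 74}
insert 37 → {37, 38, 56, 62, 63, 65, 72, 74}

priority queue: 32 → 61 → 69 → 33 → 41 → 70 → 35 → 40 → 31 → 42 → 45 → 46 → 47 → 34; FIFO queue: 70 → 69 → 61 → 32 → 33 → 41 → 35 → 40 → 63 → 42 → 46 → 31 → 72 → 45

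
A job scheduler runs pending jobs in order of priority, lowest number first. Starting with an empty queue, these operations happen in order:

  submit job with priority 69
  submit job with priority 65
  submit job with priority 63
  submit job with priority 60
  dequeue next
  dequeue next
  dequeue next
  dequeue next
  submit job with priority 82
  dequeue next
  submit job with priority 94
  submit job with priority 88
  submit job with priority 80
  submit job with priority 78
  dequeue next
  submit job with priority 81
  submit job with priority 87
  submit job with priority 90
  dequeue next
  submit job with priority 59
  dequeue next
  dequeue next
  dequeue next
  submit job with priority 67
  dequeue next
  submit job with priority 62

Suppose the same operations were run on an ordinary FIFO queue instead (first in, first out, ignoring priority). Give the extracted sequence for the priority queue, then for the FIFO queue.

priority queue: [60, 63, 65, 69, 82, 78, 80, 59, 81, 87, 67]; FIFO queue: 69, 65, 63, 60, 82, 94, 88, 80, 78, 81, 87

insert 69 → {69}
insert 65 → {65, 69}
insert 63 → {63, 65, 69}
insert 60 → {60, 63, 65, 69}
dequeue next → 60; now {63, 65, 69}
dequeue next → 63; now {65, 69}
dequeue next → 65; now {69}
dequeue next → 69; now {}
insert 82 → {82}
dequeue next → 82; now {}
insert 94 → {94}
insert 88 → {88, 94}
insert 80 → {80, 88, 94}
insert 78 → {78, 80, 88, 94}
dequeue next → 78; now {80, 88, 94}
insert 81 → {80, 81, 88, 94}
insert 87 → {80, 81, 87, 88, 94}
insert 90 → {80, 81, 87, 88, 90, 94}
dequeue next → 80; now {81, 87, 88, 90, 94}
insert 59 → {59, 81, 87, 88, 90, 94}
dequeue next → 59; now {81, 87, 88, 90, 94}
dequeue next → 81; now {87, 88, 90, 94}
dequeue next → 87; now {88, 90, 94}
insert 67 → {67, 88, 90, 94}
dequeue next → 67; now {88, 90, 94}
insert 62 → {62, 88, 90, 94}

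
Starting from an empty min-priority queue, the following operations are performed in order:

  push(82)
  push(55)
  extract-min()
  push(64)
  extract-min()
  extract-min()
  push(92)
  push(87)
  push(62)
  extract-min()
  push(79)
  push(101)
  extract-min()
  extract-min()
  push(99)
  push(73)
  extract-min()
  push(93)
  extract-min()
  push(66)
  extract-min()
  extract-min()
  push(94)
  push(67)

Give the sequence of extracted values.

55, 64, 82, 62, 79, 87, 73, 92, 66, 93

insert 82 → {82}
insert 55 → {55, 82}
extract-min → 55; now {82}
insert 64 → {64, 82}
extract-min → 64; now {82}
extract-min → 82; now {}
insert 92 → {92}
insert 87 → {87, 92}
insert 62 → {62, 87, 92}
extract-min → 62; now {87, 92}
insert 79 → {79, 87, 92}
insert 101 → {79, 87, 92, 101}
extract-min → 79; now {87, 92, 101}
extract-min → 87; now {92, 101}
insert 99 → {92, 99, 101}
insert 73 → {73, 92, 99, 101}
extract-min → 73; now {92, 99, 101}
insert 93 → {92, 93, 99, 101}
extract-min → 92; now {93, 99, 101}
insert 66 → {66, 93, 99, 101}
extract-min → 66; now {93, 99, 101}
extract-min → 93; now {99, 101}
insert 94 → {94, 99, 101}
insert 67 → {67, 94, 99, 101}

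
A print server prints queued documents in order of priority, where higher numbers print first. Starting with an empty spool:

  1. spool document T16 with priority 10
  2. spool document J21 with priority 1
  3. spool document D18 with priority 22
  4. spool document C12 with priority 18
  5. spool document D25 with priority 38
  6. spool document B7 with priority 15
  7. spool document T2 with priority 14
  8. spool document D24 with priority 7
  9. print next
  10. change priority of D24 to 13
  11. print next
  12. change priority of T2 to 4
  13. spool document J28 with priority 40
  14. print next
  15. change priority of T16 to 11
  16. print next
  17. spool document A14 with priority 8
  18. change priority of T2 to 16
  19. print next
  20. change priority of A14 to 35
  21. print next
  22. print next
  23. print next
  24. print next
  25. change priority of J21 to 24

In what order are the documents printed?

[D25, D18, J28, C12, T2, A14, B7, D24, T16]

add T16 (priority 10) → {T16:10}
add J21 (priority 1) → {T16:10, J21:1}
add D18 (priority 22) → {D18:22, T16:10, J21:1}
add C12 (priority 18) → {D18:22, C12:18, T16:10, J21:1}
add D25 (priority 38) → {D25:38, D18:22, C12:18, T16:10, J21:1}
add B7 (priority 15) → {D25:38, D18:22, C12:18, B7:15, T16:10, J21:1}
add T2 (priority 14) → {D25:38, D18:22, C12:18, B7:15, T2:14, T16:10, J21:1}
add D24 (priority 7) → {D25:38, D18:22, C12:18, B7:15, T2:14, T16:10, D24:7, J21:1}
print next → D25; now {D18:22, C12:18, B7:15, T2:14, T16:10, D24:7, J21:1}
update D24 to priority 13 → {D18:22, C12:18, B7:15, T2:14, D24:13, T16:10, J21:1}
print next → D18; now {C12:18, B7:15, T2:14, D24:13, T16:10, J21:1}
update T2 to priority 4 → {C12:18, B7:15, D24:13, T16:10, T2:4, J21:1}
add J28 (priority 40) → {J28:40, C12:18, B7:15, D24:13, T16:10, T2:4, J21:1}
print next → J28; now {C12:18, B7:15, D24:13, T16:10, T2:4, J21:1}
update T16 to priority 11 → {C12:18, B7:15, D24:13, T16:11, T2:4, J21:1}
print next → C12; now {B7:15, D24:13, T16:11, T2:4, J21:1}
add A14 (priority 8) → {B7:15, D24:13, T16:11, A14:8, T2:4, J21:1}
update T2 to priority 16 → {T2:16, B7:15, D24:13, T16:11, A14:8, J21:1}
print next → T2; now {B7:15, D24:13, T16:11, A14:8, J21:1}
update A14 to priority 35 → {A14:35, B7:15, D24:13, T16:11, J21:1}
print next → A14; now {B7:15, D24:13, T16:11, J21:1}
print next → B7; now {D24:13, T16:11, J21:1}
print next → D24; now {T16:11, J21:1}
print next → T16; now {J21:1}
update J21 to priority 24 → {J21:24}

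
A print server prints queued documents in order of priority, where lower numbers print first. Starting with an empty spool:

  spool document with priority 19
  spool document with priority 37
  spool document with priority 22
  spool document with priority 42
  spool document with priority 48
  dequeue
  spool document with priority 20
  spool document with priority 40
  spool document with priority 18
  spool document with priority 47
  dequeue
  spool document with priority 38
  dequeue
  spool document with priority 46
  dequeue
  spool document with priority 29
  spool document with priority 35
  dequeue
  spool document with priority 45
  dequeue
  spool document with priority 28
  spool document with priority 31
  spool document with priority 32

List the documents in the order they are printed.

insert 19 → {19}
insert 37 → {19, 37}
insert 22 → {19, 22, 37}
insert 42 → {19, 22, 37, 42}
insert 48 → {19, 22, 37, 42, 48}
dequeue → 19; now {22, 37, 42, 48}
insert 20 → {20, 22, 37, 42, 48}
insert 40 → {20, 22, 37, 40, 42, 48}
insert 18 → {18, 20, 22, 37, 40, 42, 48}
insert 47 → {18, 20, 22, 37, 40, 42, 47, 48}
dequeue → 18; now {20, 22, 37, 40, 42, 47, 48}
insert 38 → {20, 22, 37, 38, 40, 42, 47, 48}
dequeue → 20; now {22, 37, 38, 40, 42, 47, 48}
insert 46 → {22, 37, 38, 40, 42, 46, 47, 48}
dequeue → 22; now {37, 38, 40, 42, 46, 47, 48}
insert 29 → {29, 37, 38, 40, 42, 46, 47, 48}
insert 35 → {29, 35, 37, 38, 40, 42, 46, 47, 48}
dequeue → 29; now {35, 37, 38, 40, 42, 46, 47, 48}
insert 45 → {35, 37, 38, 40, 42, 45, 46, 47, 48}
dequeue → 35; now {37, 38, 40, 42, 45, 46, 47, 48}
insert 28 → {28, 37, 38, 40, 42, 45, 46, 47, 48}
insert 31 → {28, 31, 37, 38, 40, 42, 45, 46, 47, 48}
insert 32 → {28, 31, 32, 37, 38, 40, 42, 45, 46, 47, 48}

19, 18, 20, 22, 29, 35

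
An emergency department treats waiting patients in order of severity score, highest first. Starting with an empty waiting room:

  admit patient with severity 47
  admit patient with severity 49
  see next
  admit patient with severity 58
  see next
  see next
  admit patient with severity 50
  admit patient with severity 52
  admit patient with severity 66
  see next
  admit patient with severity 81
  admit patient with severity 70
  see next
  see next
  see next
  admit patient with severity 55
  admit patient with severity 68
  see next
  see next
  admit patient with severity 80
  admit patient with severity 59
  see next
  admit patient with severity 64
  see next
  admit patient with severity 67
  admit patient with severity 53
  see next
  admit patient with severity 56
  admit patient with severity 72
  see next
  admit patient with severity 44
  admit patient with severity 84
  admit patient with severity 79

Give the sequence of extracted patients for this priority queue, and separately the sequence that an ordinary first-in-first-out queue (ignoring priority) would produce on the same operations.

priority queue: 49, 58, 47, 66, 81, 70, 52, 68, 55, 80, 64, 67, 72; FIFO queue: 47 → 49 → 58 → 50 → 52 → 66 → 81 → 70 → 55 → 68 → 80 → 59 → 64

insert 47 → {47}
insert 49 → {49, 47}
see next → 49; now {47}
insert 58 → {58, 47}
see next → 58; now {47}
see next → 47; now {}
insert 50 → {50}
insert 52 → {52, 50}
insert 66 → {66, 52, 50}
see next → 66; now {52, 50}
insert 81 → {81, 52, 50}
insert 70 → {81, 70, 52, 50}
see next → 81; now {70, 52, 50}
see next → 70; now {52, 50}
see next → 52; now {50}
insert 55 → {55, 50}
insert 68 → {68, 55, 50}
see next → 68; now {55, 50}
see next → 55; now {50}
insert 80 → {80, 50}
insert 59 → {80, 59, 50}
see next → 80; now {59, 50}
insert 64 → {64, 59, 50}
see next → 64; now {59, 50}
insert 67 → {67, 59, 50}
insert 53 → {67, 59, 53, 50}
see next → 67; now {59, 53, 50}
insert 56 → {59, 56, 53, 50}
insert 72 → {72, 59, 56, 53, 50}
see next → 72; now {59, 56, 53, 50}
insert 44 → {59, 56, 53, 50, 44}
insert 84 → {84, 59, 56, 53, 50, 44}
insert 79 → {84, 79, 59, 56, 53, 50, 44}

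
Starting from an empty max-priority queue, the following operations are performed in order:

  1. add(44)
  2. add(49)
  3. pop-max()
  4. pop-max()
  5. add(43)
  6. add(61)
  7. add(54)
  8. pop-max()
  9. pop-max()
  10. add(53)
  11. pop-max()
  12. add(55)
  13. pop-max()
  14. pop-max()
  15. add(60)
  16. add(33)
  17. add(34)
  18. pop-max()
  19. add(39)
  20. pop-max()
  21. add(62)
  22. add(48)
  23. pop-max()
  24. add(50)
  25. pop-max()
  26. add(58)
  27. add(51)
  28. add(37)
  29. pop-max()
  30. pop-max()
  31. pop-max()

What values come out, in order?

49, 44, 61, 54, 53, 55, 43, 60, 39, 62, 50, 58, 51, 48

insert 44 → {44}
insert 49 → {49, 44}
pop-max → 49; now {44}
pop-max → 44; now {}
insert 43 → {43}
insert 61 → {61, 43}
insert 54 → {61, 54, 43}
pop-max → 61; now {54, 43}
pop-max → 54; now {43}
insert 53 → {53, 43}
pop-max → 53; now {43}
insert 55 → {55, 43}
pop-max → 55; now {43}
pop-max → 43; now {}
insert 60 → {60}
insert 33 → {60, 33}
insert 34 → {60, 34, 33}
pop-max → 60; now {34, 33}
insert 39 → {39, 34, 33}
pop-max → 39; now {34, 33}
insert 62 → {62, 34, 33}
insert 48 → {62, 48, 34, 33}
pop-max → 62; now {48, 34, 33}
insert 50 → {50, 48, 34, 33}
pop-max → 50; now {48, 34, 33}
insert 58 → {58, 48, 34, 33}
insert 51 → {58, 51, 48, 34, 33}
insert 37 → {58, 51, 48, 37, 34, 33}
pop-max → 58; now {51, 48, 37, 34, 33}
pop-max → 51; now {48, 37, 34, 33}
pop-max → 48; now {37, 34, 33}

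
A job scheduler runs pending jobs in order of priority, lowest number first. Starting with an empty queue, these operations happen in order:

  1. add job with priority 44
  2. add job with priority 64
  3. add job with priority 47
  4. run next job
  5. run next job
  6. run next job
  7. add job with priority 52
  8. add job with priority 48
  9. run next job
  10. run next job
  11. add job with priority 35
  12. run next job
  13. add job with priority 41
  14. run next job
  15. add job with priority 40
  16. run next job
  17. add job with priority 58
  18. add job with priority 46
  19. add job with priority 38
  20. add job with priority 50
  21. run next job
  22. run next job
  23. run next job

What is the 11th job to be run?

50

insert 44 → {44}
insert 64 → {44, 64}
insert 47 → {44, 47, 64}
run next job → 44; now {47, 64}
run next job → 47; now {64}
run next job → 64; now {}
insert 52 → {52}
insert 48 → {48, 52}
run next job → 48; now {52}
run next job → 52; now {}
insert 35 → {35}
run next job → 35; now {}
insert 41 → {41}
run next job → 41; now {}
insert 40 → {40}
run next job → 40; now {}
insert 58 → {58}
insert 46 → {46, 58}
insert 38 → {38, 46, 58}
insert 50 → {38, 46, 50, 58}
run next job → 38; now {46, 50, 58}
run next job → 46; now {50, 58}
run next job → 50; now {58}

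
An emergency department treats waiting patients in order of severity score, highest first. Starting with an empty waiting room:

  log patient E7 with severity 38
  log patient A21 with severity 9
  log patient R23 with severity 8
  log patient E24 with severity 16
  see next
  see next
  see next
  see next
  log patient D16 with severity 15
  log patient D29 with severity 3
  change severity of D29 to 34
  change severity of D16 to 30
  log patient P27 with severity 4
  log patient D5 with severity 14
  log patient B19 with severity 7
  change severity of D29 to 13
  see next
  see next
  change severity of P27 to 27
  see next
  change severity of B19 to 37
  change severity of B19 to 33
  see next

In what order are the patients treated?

add E7 (severity 38) → {E7:38}
add A21 (severity 9) → {E7:38, A21:9}
add R23 (severity 8) → {E7:38, A21:9, R23:8}
add E24 (severity 16) → {E7:38, E24:16, A21:9, R23:8}
see next → E7; now {E24:16, A21:9, R23:8}
see next → E24; now {A21:9, R23:8}
see next → A21; now {R23:8}
see next → R23; now {}
add D16 (severity 15) → {D16:15}
add D29 (severity 3) → {D16:15, D29:3}
update D29 to severity 34 → {D29:34, D16:15}
update D16 to severity 30 → {D29:34, D16:30}
add P27 (severity 4) → {D29:34, D16:30, P27:4}
add D5 (severity 14) → {D29:34, D16:30, D5:14, P27:4}
add B19 (severity 7) → {D29:34, D16:30, D5:14, B19:7, P27:4}
update D29 to severity 13 → {D16:30, D5:14, D29:13, B19:7, P27:4}
see next → D16; now {D5:14, D29:13, B19:7, P27:4}
see next → D5; now {D29:13, B19:7, P27:4}
update P27 to severity 27 → {P27:27, D29:13, B19:7}
see next → P27; now {D29:13, B19:7}
update B19 to severity 37 → {B19:37, D29:13}
update B19 to severity 33 → {B19:33, D29:13}
see next → B19; now {D29:13}

E7, E24, A21, R23, D16, D5, P27, B19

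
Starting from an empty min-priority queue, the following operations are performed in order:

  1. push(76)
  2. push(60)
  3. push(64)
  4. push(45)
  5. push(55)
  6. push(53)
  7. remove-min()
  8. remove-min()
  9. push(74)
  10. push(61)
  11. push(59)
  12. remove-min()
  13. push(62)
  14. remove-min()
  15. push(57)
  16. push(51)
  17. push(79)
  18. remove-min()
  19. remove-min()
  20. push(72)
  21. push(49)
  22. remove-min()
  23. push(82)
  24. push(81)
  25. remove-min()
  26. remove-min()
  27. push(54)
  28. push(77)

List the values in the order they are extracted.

insert 76 → {76}
insert 60 → {60, 76}
insert 64 → {60, 64, 76}
insert 45 → {45, 60, 64, 76}
insert 55 → {45, 55, 60, 64, 76}
insert 53 → {45, 53, 55, 60, 64, 76}
remove-min → 45; now {53, 55, 60, 64, 76}
remove-min → 53; now {55, 60, 64, 76}
insert 74 → {55, 60, 64, 74, 76}
insert 61 → {55, 60, 61, 64, 74, 76}
insert 59 → {55, 59, 60, 61, 64, 74, 76}
remove-min → 55; now {59, 60, 61, 64, 74, 76}
insert 62 → {59, 60, 61, 62, 64, 74, 76}
remove-min → 59; now {60, 61, 62, 64, 74, 76}
insert 57 → {57, 60, 61, 62, 64, 74, 76}
insert 51 → {51, 57, 60, 61, 62, 64, 74, 76}
insert 79 → {51, 57, 60, 61, 62, 64, 74, 76, 79}
remove-min → 51; now {57, 60, 61, 62, 64, 74, 76, 79}
remove-min → 57; now {60, 61, 62, 64, 74, 76, 79}
insert 72 → {60, 61, 62, 64, 72, 74, 76, 79}
insert 49 → {49, 60, 61, 62, 64, 72, 74, 76, 79}
remove-min → 49; now {60, 61, 62, 64, 72, 74, 76, 79}
insert 82 → {60, 61, 62, 64, 72, 74, 76, 79, 82}
insert 81 → {60, 61, 62, 64, 72, 74, 76, 79, 81, 82}
remove-min → 60; now {61, 62, 64, 72, 74, 76, 79, 81, 82}
remove-min → 61; now {62, 64, 72, 74, 76, 79, 81, 82}
insert 54 → {54, 62, 64, 72, 74, 76, 79, 81, 82}
insert 77 → {54, 62, 64, 72, 74, 76, 77, 79, 81, 82}

45, 53, 55, 59, 51, 57, 49, 60, 61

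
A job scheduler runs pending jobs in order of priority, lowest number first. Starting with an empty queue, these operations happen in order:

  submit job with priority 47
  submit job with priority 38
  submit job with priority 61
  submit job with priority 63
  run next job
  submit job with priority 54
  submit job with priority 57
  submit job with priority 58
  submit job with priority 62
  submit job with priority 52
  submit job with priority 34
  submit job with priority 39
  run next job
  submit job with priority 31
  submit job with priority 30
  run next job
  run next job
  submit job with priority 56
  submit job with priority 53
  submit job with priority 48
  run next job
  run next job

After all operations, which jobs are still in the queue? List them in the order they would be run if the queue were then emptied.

48 → 52 → 53 → 54 → 56 → 57 → 58 → 61 → 62 → 63

insert 47 → {47}
insert 38 → {38, 47}
insert 61 → {38, 47, 61}
insert 63 → {38, 47, 61, 63}
run next job → 38; now {47, 61, 63}
insert 54 → {47, 54, 61, 63}
insert 57 → {47, 54, 57, 61, 63}
insert 58 → {47, 54, 57, 58, 61, 63}
insert 62 → {47, 54, 57, 58, 61, 62, 63}
insert 52 → {47, 52, 54, 57, 58, 61, 62, 63}
insert 34 → {34, 47, 52, 54, 57, 58, 61, 62, 63}
insert 39 → {34, 39, 47, 52, 54, 57, 58, 61, 62, 63}
run next job → 34; now {39, 47, 52, 54, 57, 58, 61, 62, 63}
insert 31 → {31, 39, 47, 52, 54, 57, 58, 61, 62, 63}
insert 30 → {30, 31, 39, 47, 52, 54, 57, 58, 61, 62, 63}
run next job → 30; now {31, 39, 47, 52, 54, 57, 58, 61, 62, 63}
run next job → 31; now {39, 47, 52, 54, 57, 58, 61, 62, 63}
insert 56 → {39, 47, 52, 54, 56, 57, 58, 61, 62, 63}
insert 53 → {39, 47, 52, 53, 54, 56, 57, 58, 61, 62, 63}
insert 48 → {39, 47, 48, 52, 53, 54, 56, 57, 58, 61, 62, 63}
run next job → 39; now {47, 48, 52, 53, 54, 56, 57, 58, 61, 62, 63}
run next job → 47; now {48, 52, 53, 54, 56, 57, 58, 61, 62, 63}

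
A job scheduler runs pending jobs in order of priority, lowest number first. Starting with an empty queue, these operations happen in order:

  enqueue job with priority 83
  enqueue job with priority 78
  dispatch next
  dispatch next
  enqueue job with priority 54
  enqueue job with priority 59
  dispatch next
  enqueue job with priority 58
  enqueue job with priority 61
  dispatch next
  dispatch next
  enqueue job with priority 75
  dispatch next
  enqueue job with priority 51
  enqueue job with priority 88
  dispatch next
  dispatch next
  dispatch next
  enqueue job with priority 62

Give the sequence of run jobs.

insert 83 → {83}
insert 78 → {78, 83}
dispatch next → 78; now {83}
dispatch next → 83; now {}
insert 54 → {54}
insert 59 → {54, 59}
dispatch next → 54; now {59}
insert 58 → {58, 59}
insert 61 → {58, 59, 61}
dispatch next → 58; now {59, 61}
dispatch next → 59; now {61}
insert 75 → {61, 75}
dispatch next → 61; now {75}
insert 51 → {51, 75}
insert 88 → {51, 75, 88}
dispatch next → 51; now {75, 88}
dispatch next → 75; now {88}
dispatch next → 88; now {}
insert 62 → {62}

78 → 83 → 54 → 58 → 59 → 61 → 51 → 75 → 88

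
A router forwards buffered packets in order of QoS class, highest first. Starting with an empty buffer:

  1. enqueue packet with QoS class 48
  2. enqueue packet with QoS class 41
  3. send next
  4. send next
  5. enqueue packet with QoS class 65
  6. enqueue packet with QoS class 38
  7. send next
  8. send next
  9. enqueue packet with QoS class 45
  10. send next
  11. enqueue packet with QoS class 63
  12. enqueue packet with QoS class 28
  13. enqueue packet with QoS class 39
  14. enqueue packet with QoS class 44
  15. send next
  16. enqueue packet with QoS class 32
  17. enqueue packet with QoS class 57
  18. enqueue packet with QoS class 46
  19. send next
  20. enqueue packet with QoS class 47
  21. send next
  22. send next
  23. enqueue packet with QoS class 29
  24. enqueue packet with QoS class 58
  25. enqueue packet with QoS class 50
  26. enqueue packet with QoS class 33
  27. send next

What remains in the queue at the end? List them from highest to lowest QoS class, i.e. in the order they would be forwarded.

insert 48 → {48}
insert 41 → {48, 41}
send next → 48; now {41}
send next → 41; now {}
insert 65 → {65}
insert 38 → {65, 38}
send next → 65; now {38}
send next → 38; now {}
insert 45 → {45}
send next → 45; now {}
insert 63 → {63}
insert 28 → {63, 28}
insert 39 → {63, 39, 28}
insert 44 → {63, 44, 39, 28}
send next → 63; now {44, 39, 28}
insert 32 → {44, 39, 32, 28}
insert 57 → {57, 44, 39, 32, 28}
insert 46 → {57, 46, 44, 39, 32, 28}
send next → 57; now {46, 44, 39, 32, 28}
insert 47 → {47, 46, 44, 39, 32, 28}
send next → 47; now {46, 44, 39, 32, 28}
send next → 46; now {44, 39, 32, 28}
insert 29 → {44, 39, 32, 29, 28}
insert 58 → {58, 44, 39, 32, 29, 28}
insert 50 → {58, 50, 44, 39, 32, 29, 28}
insert 33 → {58, 50, 44, 39, 33, 32, 29, 28}
send next → 58; now {50, 44, 39, 33, 32, 29, 28}

50, 44, 39, 33, 32, 29, 28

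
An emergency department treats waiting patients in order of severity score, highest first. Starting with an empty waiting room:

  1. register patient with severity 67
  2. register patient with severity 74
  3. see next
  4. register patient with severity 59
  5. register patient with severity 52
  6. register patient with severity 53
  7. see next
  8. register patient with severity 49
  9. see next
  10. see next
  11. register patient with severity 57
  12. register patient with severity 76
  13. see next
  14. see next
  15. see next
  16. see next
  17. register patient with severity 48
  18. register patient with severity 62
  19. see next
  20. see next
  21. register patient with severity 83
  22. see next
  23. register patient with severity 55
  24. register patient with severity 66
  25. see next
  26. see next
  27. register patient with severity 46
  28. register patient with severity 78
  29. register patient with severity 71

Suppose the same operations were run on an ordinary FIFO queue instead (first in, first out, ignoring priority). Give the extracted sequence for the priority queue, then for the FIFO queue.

insert 67 → {67}
insert 74 → {74, 67}
see next → 74; now {67}
insert 59 → {67, 59}
insert 52 → {67, 59, 52}
insert 53 → {67, 59, 53, 52}
see next → 67; now {59, 53, 52}
insert 49 → {59, 53, 52, 49}
see next → 59; now {53, 52, 49}
see next → 53; now {52, 49}
insert 57 → {57, 52, 49}
insert 76 → {76, 57, 52, 49}
see next → 76; now {57, 52, 49}
see next → 57; now {52, 49}
see next → 52; now {49}
see next → 49; now {}
insert 48 → {48}
insert 62 → {62, 48}
see next → 62; now {48}
see next → 48; now {}
insert 83 → {83}
see next → 83; now {}
insert 55 → {55}
insert 66 → {66, 55}
see next → 66; now {55}
see next → 55; now {}
insert 46 → {46}
insert 78 → {78, 46}
insert 71 → {78, 71, 46}

priority queue: [74, 67, 59, 53, 76, 57, 52, 49, 62, 48, 83, 66, 55]; FIFO queue: 67, 74, 59, 52, 53, 49, 57, 76, 48, 62, 83, 55, 66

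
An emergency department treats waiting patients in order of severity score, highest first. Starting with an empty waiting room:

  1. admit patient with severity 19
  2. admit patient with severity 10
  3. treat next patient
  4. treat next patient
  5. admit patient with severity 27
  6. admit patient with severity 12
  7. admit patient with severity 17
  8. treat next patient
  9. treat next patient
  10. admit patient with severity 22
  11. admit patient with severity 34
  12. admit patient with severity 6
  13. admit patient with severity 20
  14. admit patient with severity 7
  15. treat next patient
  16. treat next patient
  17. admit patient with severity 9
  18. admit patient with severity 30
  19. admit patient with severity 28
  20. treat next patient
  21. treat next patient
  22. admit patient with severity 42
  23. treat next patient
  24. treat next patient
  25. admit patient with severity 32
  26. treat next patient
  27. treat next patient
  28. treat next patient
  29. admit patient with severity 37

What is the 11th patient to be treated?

insert 19 → {19}
insert 10 → {19, 10}
treat next patient → 19; now {10}
treat next patient → 10; now {}
insert 27 → {27}
insert 12 → {27, 12}
insert 17 → {27, 17, 12}
treat next patient → 27; now {17, 12}
treat next patient → 17; now {12}
insert 22 → {22, 12}
insert 34 → {34, 22, 12}
insert 6 → {34, 22, 12, 6}
insert 20 → {34, 22, 20, 12, 6}
insert 7 → {34, 22, 20, 12, 7, 6}
treat next patient → 34; now {22, 20, 12, 7, 6}
treat next patient → 22; now {20, 12, 7, 6}
insert 9 → {20, 12, 9, 7, 6}
insert 30 → {30, 20, 12, 9, 7, 6}
insert 28 → {30, 28, 20, 12, 9, 7, 6}
treat next patient → 30; now {28, 20, 12, 9, 7, 6}
treat next patient → 28; now {20, 12, 9, 7, 6}
insert 42 → {42, 20, 12, 9, 7, 6}
treat next patient → 42; now {20, 12, 9, 7, 6}
treat next patient → 20; now {12, 9, 7, 6}
insert 32 → {32, 12, 9, 7, 6}
treat next patient → 32; now {12, 9, 7, 6}
treat next patient → 12; now {9, 7, 6}
treat next patient → 9; now {7, 6}
insert 37 → {37, 7, 6}

32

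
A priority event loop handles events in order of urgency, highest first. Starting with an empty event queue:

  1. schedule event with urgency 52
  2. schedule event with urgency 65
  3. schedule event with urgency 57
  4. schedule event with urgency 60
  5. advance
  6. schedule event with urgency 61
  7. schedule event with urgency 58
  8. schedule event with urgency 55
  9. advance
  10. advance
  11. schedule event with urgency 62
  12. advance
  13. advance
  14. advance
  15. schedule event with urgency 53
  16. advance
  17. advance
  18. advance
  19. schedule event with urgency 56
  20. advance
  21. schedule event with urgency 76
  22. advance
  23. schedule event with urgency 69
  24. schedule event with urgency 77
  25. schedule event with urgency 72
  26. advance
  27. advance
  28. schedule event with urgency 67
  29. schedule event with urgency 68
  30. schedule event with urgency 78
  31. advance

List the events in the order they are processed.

insert 52 → {52}
insert 65 → {65, 52}
insert 57 → {65, 57, 52}
insert 60 → {65, 60, 57, 52}
advance → 65; now {60, 57, 52}
insert 61 → {61, 60, 57, 52}
insert 58 → {61, 60, 58, 57, 52}
insert 55 → {61, 60, 58, 57, 55, 52}
advance → 61; now {60, 58, 57, 55, 52}
advance → 60; now {58, 57, 55, 52}
insert 62 → {62, 58, 57, 55, 52}
advance → 62; now {58, 57, 55, 52}
advance → 58; now {57, 55, 52}
advance → 57; now {55, 52}
insert 53 → {55, 53, 52}
advance → 55; now {53, 52}
advance → 53; now {52}
advance → 52; now {}
insert 56 → {56}
advance → 56; now {}
insert 76 → {76}
advance → 76; now {}
insert 69 → {69}
insert 77 → {77, 69}
insert 72 → {77, 72, 69}
advance → 77; now {72, 69}
advance → 72; now {69}
insert 67 → {69, 67}
insert 68 → {69, 68, 67}
insert 78 → {78, 69, 68, 67}
advance → 78; now {69, 68, 67}

[65, 61, 60, 62, 58, 57, 55, 53, 52, 56, 76, 77, 72, 78]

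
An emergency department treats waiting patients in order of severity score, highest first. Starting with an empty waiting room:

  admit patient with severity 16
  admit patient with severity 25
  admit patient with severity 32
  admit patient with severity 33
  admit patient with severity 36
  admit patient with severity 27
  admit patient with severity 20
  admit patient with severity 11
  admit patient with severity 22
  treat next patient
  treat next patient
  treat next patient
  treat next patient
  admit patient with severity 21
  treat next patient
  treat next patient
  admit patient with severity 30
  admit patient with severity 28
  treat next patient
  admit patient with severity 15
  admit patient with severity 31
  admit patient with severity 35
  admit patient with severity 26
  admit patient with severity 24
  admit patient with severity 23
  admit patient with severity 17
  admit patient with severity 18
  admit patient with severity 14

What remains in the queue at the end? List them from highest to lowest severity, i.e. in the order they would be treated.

insert 16 → {16}
insert 25 → {25, 16}
insert 32 → {32, 25, 16}
insert 33 → {33, 32, 25, 16}
insert 36 → {36, 33, 32, 25, 16}
insert 27 → {36, 33, 32, 27, 25, 16}
insert 20 → {36, 33, 32, 27, 25, 20, 16}
insert 11 → {36, 33, 32, 27, 25, 20, 16, 11}
insert 22 → {36, 33, 32, 27, 25, 22, 20, 16, 11}
treat next patient → 36; now {33, 32, 27, 25, 22, 20, 16, 11}
treat next patient → 33; now {32, 27, 25, 22, 20, 16, 11}
treat next patient → 32; now {27, 25, 22, 20, 16, 11}
treat next patient → 27; now {25, 22, 20, 16, 11}
insert 21 → {25, 22, 21, 20, 16, 11}
treat next patient → 25; now {22, 21, 20, 16, 11}
treat next patient → 22; now {21, 20, 16, 11}
insert 30 → {30, 21, 20, 16, 11}
insert 28 → {30, 28, 21, 20, 16, 11}
treat next patient → 30; now {28, 21, 20, 16, 11}
insert 15 → {28, 21, 20, 16, 15, 11}
insert 31 → {31, 28, 21, 20, 16, 15, 11}
insert 35 → {35, 31, 28, 21, 20, 16, 15, 11}
insert 26 → {35, 31, 28, 26, 21, 20, 16, 15, 11}
insert 24 → {35, 31, 28, 26, 24, 21, 20, 16, 15, 11}
insert 23 → {35, 31, 28, 26, 24, 23, 21, 20, 16, 15, 11}
insert 17 → {35, 31, 28, 26, 24, 23, 21, 20, 17, 16, 15, 11}
insert 18 → {35, 31, 28, 26, 24, 23, 21, 20, 18, 17, 16, 15, 11}
insert 14 → {35, 31, 28, 26, 24, 23, 21, 20, 18, 17, 16, 15, 14, 11}

35, 31, 28, 26, 24, 23, 21, 20, 18, 17, 16, 15, 14, 11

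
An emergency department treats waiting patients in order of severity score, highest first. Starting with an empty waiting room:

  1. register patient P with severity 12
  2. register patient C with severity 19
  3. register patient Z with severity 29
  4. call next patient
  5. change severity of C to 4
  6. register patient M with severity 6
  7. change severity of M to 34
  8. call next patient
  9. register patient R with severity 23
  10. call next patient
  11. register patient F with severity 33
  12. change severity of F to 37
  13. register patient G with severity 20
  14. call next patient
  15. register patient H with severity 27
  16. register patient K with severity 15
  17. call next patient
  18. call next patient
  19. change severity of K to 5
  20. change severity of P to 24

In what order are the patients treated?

add P (severity 12) → {P:12}
add C (severity 19) → {C:19, P:12}
add Z (severity 29) → {Z:29, C:19, P:12}
call next patient → Z; now {C:19, P:12}
update C to severity 4 → {P:12, C:4}
add M (severity 6) → {P:12, M:6, C:4}
update M to severity 34 → {M:34, P:12, C:4}
call next patient → M; now {P:12, C:4}
add R (severity 23) → {R:23, P:12, C:4}
call next patient → R; now {P:12, C:4}
add F (severity 33) → {F:33, P:12, C:4}
update F to severity 37 → {F:37, P:12, C:4}
add G (severity 20) → {F:37, G:20, P:12, C:4}
call next patient → F; now {G:20, P:12, C:4}
add H (severity 27) → {H:27, G:20, P:12, C:4}
add K (severity 15) → {H:27, G:20, K:15, P:12, C:4}
call next patient → H; now {G:20, K:15, P:12, C:4}
call next patient → G; now {K:15, P:12, C:4}
update K to severity 5 → {P:12, K:5, C:4}
update P to severity 24 → {P:24, K:5, C:4}

[Z, M, R, F, H, G]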